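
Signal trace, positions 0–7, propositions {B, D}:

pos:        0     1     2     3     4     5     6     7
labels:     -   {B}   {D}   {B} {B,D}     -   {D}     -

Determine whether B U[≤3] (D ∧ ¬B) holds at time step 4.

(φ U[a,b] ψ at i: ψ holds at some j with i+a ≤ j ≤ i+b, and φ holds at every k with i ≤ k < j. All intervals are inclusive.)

No

Need some j in [4,7] with (D ∧ ¬B), and B at every k in [4,j-1].
  j=4: (D ∧ ¬B) false.
  j=5: (D ∧ ¬B) false.
  j=6: (D ∧ ¬B) holds, but B fails at k=5 → not this j.
  j=7: (D ∧ ¬B) false.
No j in the window works → until fails.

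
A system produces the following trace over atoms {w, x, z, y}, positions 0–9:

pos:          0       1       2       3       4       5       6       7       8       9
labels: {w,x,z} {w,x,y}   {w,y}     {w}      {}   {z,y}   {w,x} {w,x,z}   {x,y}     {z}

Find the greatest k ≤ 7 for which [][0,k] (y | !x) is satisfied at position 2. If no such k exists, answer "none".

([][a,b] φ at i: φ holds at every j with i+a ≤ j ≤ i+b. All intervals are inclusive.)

(y | !x) must hold from j=2 onward; find where it first fails.
  j=2: holds
  j=3: holds
  j=4: holds
  j=5: holds
  j=6: fails
Holds on [2,5], so largest k = 3.

3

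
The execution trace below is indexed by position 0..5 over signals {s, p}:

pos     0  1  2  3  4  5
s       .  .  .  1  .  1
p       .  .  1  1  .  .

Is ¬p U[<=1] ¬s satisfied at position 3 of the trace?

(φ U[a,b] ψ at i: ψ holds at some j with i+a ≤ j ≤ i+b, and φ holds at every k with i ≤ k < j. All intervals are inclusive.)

No

Need some j in [3,4] with ¬s, and ¬p at every k in [3,j-1].
  j=3: ¬s false.
  j=4: ¬s holds, but ¬p fails at k=3 → not this j.
No j in the window works → until fails.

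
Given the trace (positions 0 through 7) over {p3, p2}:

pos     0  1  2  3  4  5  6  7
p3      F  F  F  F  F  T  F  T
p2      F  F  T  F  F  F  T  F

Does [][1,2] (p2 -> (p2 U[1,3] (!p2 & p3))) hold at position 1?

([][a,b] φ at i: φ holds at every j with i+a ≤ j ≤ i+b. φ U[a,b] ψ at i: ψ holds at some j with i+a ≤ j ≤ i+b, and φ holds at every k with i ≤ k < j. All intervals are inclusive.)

Does not hold

Check (p2 -> (p2 U[1,3] (!p2 & p3))) at every j in [2,3]:
  j=2: antecedent true; consequent fails → ✗
  j=3: antecedent false → ✓
Fails at j=2 → formula fails.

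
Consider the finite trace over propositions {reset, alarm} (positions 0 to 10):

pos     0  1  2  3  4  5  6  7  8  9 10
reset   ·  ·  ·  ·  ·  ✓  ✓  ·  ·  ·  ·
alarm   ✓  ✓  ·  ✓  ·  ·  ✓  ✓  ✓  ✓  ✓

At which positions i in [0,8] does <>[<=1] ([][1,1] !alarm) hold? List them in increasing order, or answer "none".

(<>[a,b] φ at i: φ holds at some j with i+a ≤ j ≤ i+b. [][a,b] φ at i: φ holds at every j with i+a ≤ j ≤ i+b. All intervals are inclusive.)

0, 1, 2, 3, 4

Evaluate at each i in [0,8]:
  i=0: ✓ (witness j=1)
  i=1: ✓ (witness j=1)
  i=2: ✓ (witness j=3)
  i=3: ✓ (witness j=3)
  i=4: ✓ (witness j=4)
  i=5: ✗ (none in [5,6])
  i=6: ✗ (none in [6,7])
  i=7: ✗ (none in [7,8])
  i=8: ✗ (none in [8,9])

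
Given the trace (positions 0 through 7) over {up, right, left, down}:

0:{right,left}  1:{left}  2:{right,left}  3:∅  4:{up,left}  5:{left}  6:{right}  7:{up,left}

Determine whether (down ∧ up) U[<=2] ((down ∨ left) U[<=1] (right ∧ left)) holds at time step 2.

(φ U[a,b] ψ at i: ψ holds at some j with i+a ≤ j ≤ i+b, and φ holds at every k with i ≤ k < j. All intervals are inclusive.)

Need some j in [2,4] with ((down ∨ left) U[<=1] (right ∧ left)), and (down ∧ up) at every k in [2,j-1].
  j=2: ((down ∨ left) U[<=1] (right ∧ left)) holds; no prefix to check → satisfied.

Holds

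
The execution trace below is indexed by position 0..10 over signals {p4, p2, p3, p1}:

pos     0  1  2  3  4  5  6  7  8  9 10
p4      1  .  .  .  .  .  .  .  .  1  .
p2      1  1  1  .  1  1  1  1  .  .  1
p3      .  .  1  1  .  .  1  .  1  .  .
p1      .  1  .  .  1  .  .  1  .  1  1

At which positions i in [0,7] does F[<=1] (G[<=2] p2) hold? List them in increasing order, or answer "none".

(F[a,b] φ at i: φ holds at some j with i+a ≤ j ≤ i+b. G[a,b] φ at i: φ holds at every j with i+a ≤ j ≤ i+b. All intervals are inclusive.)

Evaluate at each i in [0,7]:
  i=0: ✓ (witness j=0)
  i=1: ✗ (none in [1,2])
  i=2: ✗ (none in [2,3])
  i=3: ✓ (witness j=4)
  i=4: ✓ (witness j=4)
  i=5: ✓ (witness j=5)
  i=6: ✗ (none in [6,7])
  i=7: ✗ (none in [7,8])

0, 3, 4, 5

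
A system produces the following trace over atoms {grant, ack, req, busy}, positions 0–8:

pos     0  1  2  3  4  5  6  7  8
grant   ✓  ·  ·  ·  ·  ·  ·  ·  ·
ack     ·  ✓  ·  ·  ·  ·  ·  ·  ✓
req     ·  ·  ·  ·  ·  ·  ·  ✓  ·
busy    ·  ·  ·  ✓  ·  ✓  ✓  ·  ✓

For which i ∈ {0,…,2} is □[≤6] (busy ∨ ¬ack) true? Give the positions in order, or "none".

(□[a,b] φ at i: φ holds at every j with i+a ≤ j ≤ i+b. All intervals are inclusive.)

Evaluate at each i in [0,2]:
  i=0: ✗ (fails at j=1)
  i=1: ✗ (fails at j=1)
  i=2: ✓ (all of [2,8])

2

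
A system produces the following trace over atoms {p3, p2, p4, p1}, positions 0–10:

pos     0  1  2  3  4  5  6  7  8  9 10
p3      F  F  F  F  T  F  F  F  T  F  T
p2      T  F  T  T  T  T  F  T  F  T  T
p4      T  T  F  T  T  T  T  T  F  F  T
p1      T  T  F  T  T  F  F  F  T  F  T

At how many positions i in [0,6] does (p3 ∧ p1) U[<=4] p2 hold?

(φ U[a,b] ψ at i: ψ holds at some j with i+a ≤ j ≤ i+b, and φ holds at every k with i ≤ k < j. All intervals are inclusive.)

5

Evaluate at each i in [0,6]:
  i=0: ✓ (rhs at j=0)
  i=1: ✗ (lhs fails at k=1 before rhs at j=2)
  i=2: ✓ (rhs at j=2)
  i=3: ✓ (rhs at j=3)
  i=4: ✓ (rhs at j=4)
  i=5: ✓ (rhs at j=5)
  i=6: ✗ (lhs fails at k=6 before rhs at j=7)
Positions where it holds: {0, 2, 3, 4, 5} → 5.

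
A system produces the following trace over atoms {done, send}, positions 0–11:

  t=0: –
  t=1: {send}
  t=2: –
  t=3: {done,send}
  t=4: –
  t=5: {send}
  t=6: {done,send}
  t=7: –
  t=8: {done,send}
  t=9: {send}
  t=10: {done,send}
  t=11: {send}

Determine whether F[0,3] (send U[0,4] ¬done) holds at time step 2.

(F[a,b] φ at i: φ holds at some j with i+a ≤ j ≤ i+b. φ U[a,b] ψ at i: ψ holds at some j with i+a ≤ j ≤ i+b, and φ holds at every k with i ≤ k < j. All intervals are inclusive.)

Check (send U[0,4] ¬done) at each j in [2,5]:
  j=2: holds
  j=3: holds
  j=4: holds
  j=5: holds
Found at j=2 → formula holds.

True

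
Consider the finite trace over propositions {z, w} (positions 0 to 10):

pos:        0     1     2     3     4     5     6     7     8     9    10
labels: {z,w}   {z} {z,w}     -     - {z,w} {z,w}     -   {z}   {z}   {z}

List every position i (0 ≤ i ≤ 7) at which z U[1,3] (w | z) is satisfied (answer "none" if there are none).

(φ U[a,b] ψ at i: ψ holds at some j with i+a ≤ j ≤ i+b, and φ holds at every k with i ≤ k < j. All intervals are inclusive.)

0, 1, 5

Evaluate at each i in [0,7]:
  i=0: ✓ (rhs at j=1; lhs holds on [0,0])
  i=1: ✓ (rhs at j=2; lhs holds on [1,1])
  i=2: ✗ (lhs fails at k=3 before rhs at j=5)
  i=3: ✗ (lhs fails at k=3 before rhs at j=5)
  i=4: ✗ (lhs fails at k=4 before rhs at j=5)
  i=5: ✓ (rhs at j=6; lhs holds on [5,5])
  i=6: ✗ (lhs fails at k=7 before rhs at j=8)
  i=7: ✗ (lhs fails at k=7 before rhs at j=8)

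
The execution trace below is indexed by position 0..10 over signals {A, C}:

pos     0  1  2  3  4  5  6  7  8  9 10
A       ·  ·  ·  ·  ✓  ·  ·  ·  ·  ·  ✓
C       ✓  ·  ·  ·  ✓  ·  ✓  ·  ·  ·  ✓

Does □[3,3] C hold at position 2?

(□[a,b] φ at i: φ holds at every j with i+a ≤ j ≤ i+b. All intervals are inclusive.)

Check C at every j in [5,5]:
  j=5: false
Fails at j=5 → formula fails.

No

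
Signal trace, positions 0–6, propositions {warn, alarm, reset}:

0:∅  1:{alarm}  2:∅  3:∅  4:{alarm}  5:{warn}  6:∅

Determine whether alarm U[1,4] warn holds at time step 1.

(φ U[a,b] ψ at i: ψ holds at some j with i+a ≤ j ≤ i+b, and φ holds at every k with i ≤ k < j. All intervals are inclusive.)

Need some j in [2,5] with warn, and alarm at every k in [1,j-1].
  j=2: warn false.
  j=3: warn false.
  j=4: warn false.
  j=5: warn holds, but alarm fails at k=2 → not this j.
No j in the window works → until fails.

No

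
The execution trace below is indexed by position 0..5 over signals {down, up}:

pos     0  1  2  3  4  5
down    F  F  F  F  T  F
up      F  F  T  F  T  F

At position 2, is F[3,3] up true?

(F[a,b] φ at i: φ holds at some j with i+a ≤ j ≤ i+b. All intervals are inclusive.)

False

Check up at each j in [5,5]:
  j=5: false
No position in the window satisfies it → formula fails.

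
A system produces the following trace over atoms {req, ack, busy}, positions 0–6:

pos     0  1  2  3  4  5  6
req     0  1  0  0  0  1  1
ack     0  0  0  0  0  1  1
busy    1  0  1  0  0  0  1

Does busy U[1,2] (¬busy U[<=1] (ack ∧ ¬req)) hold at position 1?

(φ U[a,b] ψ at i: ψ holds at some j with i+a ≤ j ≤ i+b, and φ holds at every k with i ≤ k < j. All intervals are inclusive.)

No

Need some j in [2,3] with (¬busy U[<=1] (ack ∧ ¬req)), and busy at every k in [1,j-1].
  j=2: (¬busy U[<=1] (ack ∧ ¬req)) — fails.
  j=3: (¬busy U[<=1] (ack ∧ ¬req)) — fails.
No j in the window works → until fails.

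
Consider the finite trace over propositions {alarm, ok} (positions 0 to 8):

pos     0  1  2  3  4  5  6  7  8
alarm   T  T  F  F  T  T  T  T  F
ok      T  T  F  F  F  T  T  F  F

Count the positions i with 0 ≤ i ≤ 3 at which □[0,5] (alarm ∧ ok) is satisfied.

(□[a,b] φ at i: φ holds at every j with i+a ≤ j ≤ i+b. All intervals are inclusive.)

0

Evaluate at each i in [0,3]:
  i=0: ✗ (fails at j=2)
  i=1: ✗ (fails at j=2)
  i=2: ✗ (fails at j=2)
  i=3: ✗ (fails at j=3)
Positions where it holds: {} → 0.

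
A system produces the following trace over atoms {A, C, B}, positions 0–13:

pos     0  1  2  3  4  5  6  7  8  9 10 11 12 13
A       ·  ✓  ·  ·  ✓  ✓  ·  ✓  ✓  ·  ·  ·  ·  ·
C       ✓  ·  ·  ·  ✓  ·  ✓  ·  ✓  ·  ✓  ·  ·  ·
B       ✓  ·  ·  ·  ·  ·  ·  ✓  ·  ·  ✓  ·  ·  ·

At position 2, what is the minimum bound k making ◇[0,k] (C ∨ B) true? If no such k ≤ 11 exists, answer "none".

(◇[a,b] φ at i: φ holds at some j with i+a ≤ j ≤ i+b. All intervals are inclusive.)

2

Scan j = 2,3,… for (C ∨ B):
  j=2: fails
  j=3: fails
  j=4: holds
First hit at j=4, so smallest k = 4-2 = 2.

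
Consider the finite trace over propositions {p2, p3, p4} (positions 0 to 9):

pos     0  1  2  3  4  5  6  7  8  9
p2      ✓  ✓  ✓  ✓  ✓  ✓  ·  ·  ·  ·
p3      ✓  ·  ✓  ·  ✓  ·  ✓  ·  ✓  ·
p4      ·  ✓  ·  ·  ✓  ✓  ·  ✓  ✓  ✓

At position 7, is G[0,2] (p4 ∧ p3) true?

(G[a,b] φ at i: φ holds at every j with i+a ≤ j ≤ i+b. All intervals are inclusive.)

Check (p4 ∧ p3) at every j in [7,9]:
  j=7: false
  j=8: true
  j=9: false
Fails at j=7 → formula fails.

False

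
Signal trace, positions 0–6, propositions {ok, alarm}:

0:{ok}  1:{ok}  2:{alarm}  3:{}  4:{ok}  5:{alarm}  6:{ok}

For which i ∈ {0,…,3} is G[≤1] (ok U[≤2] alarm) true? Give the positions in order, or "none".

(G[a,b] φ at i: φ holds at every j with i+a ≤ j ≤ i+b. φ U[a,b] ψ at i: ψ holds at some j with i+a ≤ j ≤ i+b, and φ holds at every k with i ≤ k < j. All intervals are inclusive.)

0, 1

Evaluate at each i in [0,3]:
  i=0: ✓ (all of [0,1])
  i=1: ✓ (all of [1,2])
  i=2: ✗ (fails at j=3)
  i=3: ✗ (fails at j=3)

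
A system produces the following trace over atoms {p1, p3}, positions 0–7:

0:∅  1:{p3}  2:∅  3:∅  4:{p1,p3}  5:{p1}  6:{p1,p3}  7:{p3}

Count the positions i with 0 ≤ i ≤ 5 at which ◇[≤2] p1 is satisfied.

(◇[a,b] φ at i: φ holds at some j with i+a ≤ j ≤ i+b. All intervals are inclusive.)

4

Evaluate at each i in [0,5]:
  i=0: ✗ (none in [0,2])
  i=1: ✗ (none in [1,3])
  i=2: ✓ (witness j=4)
  i=3: ✓ (witness j=4)
  i=4: ✓ (witness j=4)
  i=5: ✓ (witness j=5)
Positions where it holds: {2, 3, 4, 5} → 4.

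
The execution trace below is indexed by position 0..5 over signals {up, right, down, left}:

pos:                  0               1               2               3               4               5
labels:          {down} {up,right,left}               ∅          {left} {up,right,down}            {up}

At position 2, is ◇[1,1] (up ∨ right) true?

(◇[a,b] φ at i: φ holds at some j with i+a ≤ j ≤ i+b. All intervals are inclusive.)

Check (up ∨ right) at each j in [3,3]:
  j=3: false
No position in the window satisfies it → formula fails.

False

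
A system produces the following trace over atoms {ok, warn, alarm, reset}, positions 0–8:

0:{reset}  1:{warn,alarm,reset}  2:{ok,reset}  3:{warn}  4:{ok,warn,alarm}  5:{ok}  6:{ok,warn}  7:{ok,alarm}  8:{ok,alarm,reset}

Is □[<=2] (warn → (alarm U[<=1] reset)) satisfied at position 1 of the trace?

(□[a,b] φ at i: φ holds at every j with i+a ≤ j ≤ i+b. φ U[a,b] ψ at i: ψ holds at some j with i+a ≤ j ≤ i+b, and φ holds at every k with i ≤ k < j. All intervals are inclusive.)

Check (warn → (alarm U[<=1] reset)) at every j in [1,3]:
  j=1: antecedent true; consequent holds → ✓
  j=2: antecedent false → ✓
  j=3: antecedent true; consequent fails → ✗
Fails at j=3 → formula fails.

False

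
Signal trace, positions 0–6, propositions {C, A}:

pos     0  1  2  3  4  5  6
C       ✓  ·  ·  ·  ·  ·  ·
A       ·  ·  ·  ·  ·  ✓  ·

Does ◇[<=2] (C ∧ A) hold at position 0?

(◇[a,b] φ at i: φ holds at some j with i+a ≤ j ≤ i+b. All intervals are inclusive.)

Check (C ∧ A) at each j in [0,2]:
  j=0: false
  j=1: false
  j=2: false
No position in the window satisfies it → formula fails.

No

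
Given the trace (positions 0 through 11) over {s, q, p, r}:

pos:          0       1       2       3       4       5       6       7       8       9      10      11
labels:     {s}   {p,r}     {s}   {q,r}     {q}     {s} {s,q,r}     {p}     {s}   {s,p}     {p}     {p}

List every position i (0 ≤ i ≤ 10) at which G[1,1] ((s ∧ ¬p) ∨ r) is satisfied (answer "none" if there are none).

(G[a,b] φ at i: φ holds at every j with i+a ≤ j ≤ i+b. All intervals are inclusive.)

0, 1, 2, 4, 5, 7

Evaluate at each i in [0,10]:
  i=0: ✓ (all of [1,1])
  i=1: ✓ (all of [2,2])
  i=2: ✓ (all of [3,3])
  i=3: ✗ (fails at j=4)
  i=4: ✓ (all of [5,5])
  i=5: ✓ (all of [6,6])
  i=6: ✗ (fails at j=7)
  i=7: ✓ (all of [8,8])
  i=8: ✗ (fails at j=9)
  i=9: ✗ (fails at j=10)
  i=10: ✗ (fails at j=11)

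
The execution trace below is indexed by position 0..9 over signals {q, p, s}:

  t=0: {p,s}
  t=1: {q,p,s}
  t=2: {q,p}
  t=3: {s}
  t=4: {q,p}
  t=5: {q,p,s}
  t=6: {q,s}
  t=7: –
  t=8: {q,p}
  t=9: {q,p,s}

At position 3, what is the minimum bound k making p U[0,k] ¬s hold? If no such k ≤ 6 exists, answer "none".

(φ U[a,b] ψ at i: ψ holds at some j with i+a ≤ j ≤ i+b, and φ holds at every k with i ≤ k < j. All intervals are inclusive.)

Need earliest j ≥ 3 with ¬s, and p at every k in [3,j-1].
  j=3: rhs fails.
  j=4: rhs holds but lhs fails at k=3.
  j=5: rhs fails.
  j=6: rhs fails.
  j=7: rhs holds but lhs fails at k=3.
  j=8: rhs holds but lhs fails at k=3.
  j=9: rhs fails.
No witness within the range → none.

none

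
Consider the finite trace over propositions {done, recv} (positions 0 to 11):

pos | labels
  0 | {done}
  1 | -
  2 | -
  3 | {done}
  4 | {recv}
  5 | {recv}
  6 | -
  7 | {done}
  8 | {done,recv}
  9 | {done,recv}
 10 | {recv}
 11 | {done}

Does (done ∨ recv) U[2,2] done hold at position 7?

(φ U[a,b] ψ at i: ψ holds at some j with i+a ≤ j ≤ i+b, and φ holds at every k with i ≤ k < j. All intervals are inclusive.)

Yes

Need some j in [9,9] with done, and (done ∨ recv) at every k in [7,j-1].
  j=9: done holds; (done ∨ recv) holds at every k in [7,8] → satisfied.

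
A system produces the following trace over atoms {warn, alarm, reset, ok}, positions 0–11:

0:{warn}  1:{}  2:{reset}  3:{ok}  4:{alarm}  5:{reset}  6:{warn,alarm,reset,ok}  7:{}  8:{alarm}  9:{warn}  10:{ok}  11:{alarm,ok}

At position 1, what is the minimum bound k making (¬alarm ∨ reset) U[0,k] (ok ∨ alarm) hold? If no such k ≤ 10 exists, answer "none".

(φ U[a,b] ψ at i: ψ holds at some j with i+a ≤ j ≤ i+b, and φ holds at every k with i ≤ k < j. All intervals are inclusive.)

Need earliest j ≥ 1 with (ok ∨ alarm), and (¬alarm ∨ reset) at every k in [1,j-1].
  j=1: rhs fails.
  j=2: rhs fails.
  j=3: rhs holds; lhs holds on [1,2]. k = 2.

2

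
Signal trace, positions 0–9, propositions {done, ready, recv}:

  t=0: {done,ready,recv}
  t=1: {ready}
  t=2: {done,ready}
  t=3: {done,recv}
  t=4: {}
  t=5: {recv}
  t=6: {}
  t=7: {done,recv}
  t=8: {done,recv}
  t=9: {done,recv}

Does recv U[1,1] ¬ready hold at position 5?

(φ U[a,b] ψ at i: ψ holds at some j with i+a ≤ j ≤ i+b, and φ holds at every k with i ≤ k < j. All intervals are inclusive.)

Yes

Need some j in [6,6] with ¬ready, and recv at every k in [5,j-1].
  j=6: ¬ready holds; recv holds at every k in [5,5] → satisfied.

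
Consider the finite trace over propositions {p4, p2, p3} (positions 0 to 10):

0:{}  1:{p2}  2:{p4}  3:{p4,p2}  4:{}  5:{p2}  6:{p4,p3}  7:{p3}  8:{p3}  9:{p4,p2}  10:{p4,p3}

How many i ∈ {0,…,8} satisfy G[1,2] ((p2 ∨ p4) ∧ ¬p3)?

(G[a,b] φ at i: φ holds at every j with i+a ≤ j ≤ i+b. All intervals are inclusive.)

2

Evaluate at each i in [0,8]:
  i=0: ✓ (all of [1,2])
  i=1: ✓ (all of [2,3])
  i=2: ✗ (fails at j=4)
  i=3: ✗ (fails at j=4)
  i=4: ✗ (fails at j=6)
  i=5: ✗ (fails at j=6)
  i=6: ✗ (fails at j=7)
  i=7: ✗ (fails at j=8)
  i=8: ✗ (fails at j=10)
Positions where it holds: {0, 1} → 2.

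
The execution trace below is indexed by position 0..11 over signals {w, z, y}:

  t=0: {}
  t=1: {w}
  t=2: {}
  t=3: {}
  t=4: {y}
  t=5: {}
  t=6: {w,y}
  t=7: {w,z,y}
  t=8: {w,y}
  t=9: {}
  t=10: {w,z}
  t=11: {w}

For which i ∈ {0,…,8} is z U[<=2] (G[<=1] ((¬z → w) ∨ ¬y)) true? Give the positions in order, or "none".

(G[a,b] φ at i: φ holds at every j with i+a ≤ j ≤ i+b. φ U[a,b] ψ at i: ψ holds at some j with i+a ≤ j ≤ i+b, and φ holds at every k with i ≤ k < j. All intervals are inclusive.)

Evaluate at each i in [0,8]:
  i=0: ✓ (rhs at j=0)
  i=1: ✓ (rhs at j=1)
  i=2: ✓ (rhs at j=2)
  i=3: ✗ (lhs fails at k=3 before rhs at j=5)
  i=4: ✗ (lhs fails at k=4 before rhs at j=5)
  i=5: ✓ (rhs at j=5)
  i=6: ✓ (rhs at j=6)
  i=7: ✓ (rhs at j=7)
  i=8: ✓ (rhs at j=8)

0, 1, 2, 5, 6, 7, 8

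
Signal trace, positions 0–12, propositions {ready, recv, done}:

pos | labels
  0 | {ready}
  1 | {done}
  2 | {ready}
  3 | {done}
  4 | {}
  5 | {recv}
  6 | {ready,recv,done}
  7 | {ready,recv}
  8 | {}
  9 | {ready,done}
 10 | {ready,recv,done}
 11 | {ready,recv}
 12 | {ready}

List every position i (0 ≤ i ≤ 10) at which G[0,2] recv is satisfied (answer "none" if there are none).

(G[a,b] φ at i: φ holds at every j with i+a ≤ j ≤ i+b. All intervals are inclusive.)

Evaluate at each i in [0,10]:
  i=0: ✗ (fails at j=0)
  i=1: ✗ (fails at j=1)
  i=2: ✗ (fails at j=2)
  i=3: ✗ (fails at j=3)
  i=4: ✗ (fails at j=4)
  i=5: ✓ (all of [5,7])
  i=6: ✗ (fails at j=8)
  i=7: ✗ (fails at j=8)
  i=8: ✗ (fails at j=8)
  i=9: ✗ (fails at j=9)
  i=10: ✗ (fails at j=12)

5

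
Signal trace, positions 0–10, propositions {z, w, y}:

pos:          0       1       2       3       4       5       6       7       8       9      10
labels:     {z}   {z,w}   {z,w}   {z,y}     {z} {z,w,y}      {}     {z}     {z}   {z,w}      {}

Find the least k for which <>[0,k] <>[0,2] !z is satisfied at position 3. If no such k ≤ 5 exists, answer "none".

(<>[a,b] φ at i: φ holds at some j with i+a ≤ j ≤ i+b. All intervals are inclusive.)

Scan j = 3,4,… for <>[0,2] !z:
  j=3: fails
  j=4: holds
First hit at j=4, so smallest k = 4-3 = 1.

1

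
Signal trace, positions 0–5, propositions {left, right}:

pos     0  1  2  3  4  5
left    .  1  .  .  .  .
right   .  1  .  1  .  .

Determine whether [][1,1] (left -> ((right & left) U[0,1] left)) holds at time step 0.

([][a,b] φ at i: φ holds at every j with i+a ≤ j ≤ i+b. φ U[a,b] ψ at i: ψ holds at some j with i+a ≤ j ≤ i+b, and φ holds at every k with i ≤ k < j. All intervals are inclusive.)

True

Check (left -> ((right & left) U[0,1] left)) at every j in [1,1]:
  j=1: antecedent true; consequent holds → ✓
All positions satisfy it → formula holds.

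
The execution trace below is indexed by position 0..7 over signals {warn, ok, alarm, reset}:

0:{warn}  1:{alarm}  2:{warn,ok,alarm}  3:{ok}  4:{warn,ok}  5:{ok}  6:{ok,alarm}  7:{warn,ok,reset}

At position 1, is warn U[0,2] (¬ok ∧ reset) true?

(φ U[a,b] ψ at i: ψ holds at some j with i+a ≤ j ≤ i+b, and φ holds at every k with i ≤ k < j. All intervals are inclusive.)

No

Need some j in [1,3] with (¬ok ∧ reset), and warn at every k in [1,j-1].
  j=1: (¬ok ∧ reset) false.
  j=2: (¬ok ∧ reset) false.
  j=3: (¬ok ∧ reset) false.
No j in the window works → until fails.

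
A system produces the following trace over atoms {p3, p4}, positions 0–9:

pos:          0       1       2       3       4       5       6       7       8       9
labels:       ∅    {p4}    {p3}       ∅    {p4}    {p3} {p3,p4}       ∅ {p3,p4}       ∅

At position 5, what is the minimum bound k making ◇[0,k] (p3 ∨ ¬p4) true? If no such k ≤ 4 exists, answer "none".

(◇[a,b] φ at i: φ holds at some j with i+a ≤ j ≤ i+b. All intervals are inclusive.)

0

Scan j = 5,6,… for (p3 ∨ ¬p4):
  j=5: holds
First hit at j=5, so smallest k = 5-5 = 0.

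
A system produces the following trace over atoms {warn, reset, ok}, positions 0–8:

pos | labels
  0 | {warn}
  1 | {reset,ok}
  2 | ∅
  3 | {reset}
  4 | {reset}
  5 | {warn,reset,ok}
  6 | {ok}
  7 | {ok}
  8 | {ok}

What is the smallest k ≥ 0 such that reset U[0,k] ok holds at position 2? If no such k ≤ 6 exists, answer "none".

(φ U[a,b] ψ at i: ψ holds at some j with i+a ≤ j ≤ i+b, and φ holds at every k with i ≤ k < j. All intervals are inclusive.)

Need earliest j ≥ 2 with ok, and reset at every k in [2,j-1].
  j=2: rhs fails.
  j=3: rhs fails.
  j=4: rhs fails.
  j=5: rhs holds but lhs fails at k=2.
  j=6: rhs holds but lhs fails at k=2.
  j=7: rhs holds but lhs fails at k=2.
  j=8: rhs holds but lhs fails at k=2.
No witness within the range → none.

none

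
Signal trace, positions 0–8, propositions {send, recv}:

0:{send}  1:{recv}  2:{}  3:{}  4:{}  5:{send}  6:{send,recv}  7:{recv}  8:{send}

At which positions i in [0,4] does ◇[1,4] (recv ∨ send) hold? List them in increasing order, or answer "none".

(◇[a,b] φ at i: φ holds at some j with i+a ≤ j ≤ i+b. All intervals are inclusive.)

0, 1, 2, 3, 4

Evaluate at each i in [0,4]:
  i=0: ✓ (witness j=1)
  i=1: ✓ (witness j=5)
  i=2: ✓ (witness j=5)
  i=3: ✓ (witness j=5)
  i=4: ✓ (witness j=5)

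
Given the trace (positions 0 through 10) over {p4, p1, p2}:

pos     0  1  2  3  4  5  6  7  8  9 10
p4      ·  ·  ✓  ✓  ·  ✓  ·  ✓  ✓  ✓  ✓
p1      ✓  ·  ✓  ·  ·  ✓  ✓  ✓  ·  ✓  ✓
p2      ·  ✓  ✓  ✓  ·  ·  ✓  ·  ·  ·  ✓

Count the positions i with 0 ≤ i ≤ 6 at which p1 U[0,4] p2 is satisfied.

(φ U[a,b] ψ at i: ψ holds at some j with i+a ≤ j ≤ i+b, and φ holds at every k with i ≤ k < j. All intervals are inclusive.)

6

Evaluate at each i in [0,6]:
  i=0: ✓ (rhs at j=1; lhs holds on [0,0])
  i=1: ✓ (rhs at j=1)
  i=2: ✓ (rhs at j=2)
  i=3: ✓ (rhs at j=3)
  i=4: ✗ (lhs fails at k=4 before rhs at j=6)
  i=5: ✓ (rhs at j=6; lhs holds on [5,5])
  i=6: ✓ (rhs at j=6)
Positions where it holds: {0, 1, 2, 3, 5, 6} → 6.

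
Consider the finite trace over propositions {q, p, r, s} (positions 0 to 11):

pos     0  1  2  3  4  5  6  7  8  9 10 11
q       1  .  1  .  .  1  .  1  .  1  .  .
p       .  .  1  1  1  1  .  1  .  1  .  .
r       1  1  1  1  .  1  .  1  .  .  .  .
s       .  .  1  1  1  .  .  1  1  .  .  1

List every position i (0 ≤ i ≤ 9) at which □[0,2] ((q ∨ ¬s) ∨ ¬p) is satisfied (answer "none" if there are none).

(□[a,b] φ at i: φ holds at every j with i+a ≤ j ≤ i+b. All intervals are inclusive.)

0, 5, 6, 7, 8, 9

Evaluate at each i in [0,9]:
  i=0: ✓ (all of [0,2])
  i=1: ✗ (fails at j=3)
  i=2: ✗ (fails at j=3)
  i=3: ✗ (fails at j=3)
  i=4: ✗ (fails at j=4)
  i=5: ✓ (all of [5,7])
  i=6: ✓ (all of [6,8])
  i=7: ✓ (all of [7,9])
  i=8: ✓ (all of [8,10])
  i=9: ✓ (all of [9,11])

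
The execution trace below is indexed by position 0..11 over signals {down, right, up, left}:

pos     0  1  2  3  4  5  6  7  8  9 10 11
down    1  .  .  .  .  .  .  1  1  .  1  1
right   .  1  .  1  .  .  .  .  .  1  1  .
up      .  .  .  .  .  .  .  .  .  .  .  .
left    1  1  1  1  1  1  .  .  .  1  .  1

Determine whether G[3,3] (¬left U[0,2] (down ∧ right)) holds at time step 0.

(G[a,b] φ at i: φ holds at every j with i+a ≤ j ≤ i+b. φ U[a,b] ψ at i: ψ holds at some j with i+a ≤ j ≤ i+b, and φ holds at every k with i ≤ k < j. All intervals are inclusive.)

Check (¬left U[0,2] (down ∧ right)) at every j in [3,3]:
  j=3: fails
Fails at j=3 → formula fails.

No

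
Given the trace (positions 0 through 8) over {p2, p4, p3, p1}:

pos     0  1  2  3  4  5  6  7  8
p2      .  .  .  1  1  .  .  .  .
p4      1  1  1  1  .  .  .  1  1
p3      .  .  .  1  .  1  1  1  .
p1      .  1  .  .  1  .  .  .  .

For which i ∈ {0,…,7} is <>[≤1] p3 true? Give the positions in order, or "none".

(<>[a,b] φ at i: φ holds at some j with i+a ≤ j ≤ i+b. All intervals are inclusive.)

Evaluate at each i in [0,7]:
  i=0: ✗ (none in [0,1])
  i=1: ✗ (none in [1,2])
  i=2: ✓ (witness j=3)
  i=3: ✓ (witness j=3)
  i=4: ✓ (witness j=5)
  i=5: ✓ (witness j=5)
  i=6: ✓ (witness j=6)
  i=7: ✓ (witness j=7)

2, 3, 4, 5, 6, 7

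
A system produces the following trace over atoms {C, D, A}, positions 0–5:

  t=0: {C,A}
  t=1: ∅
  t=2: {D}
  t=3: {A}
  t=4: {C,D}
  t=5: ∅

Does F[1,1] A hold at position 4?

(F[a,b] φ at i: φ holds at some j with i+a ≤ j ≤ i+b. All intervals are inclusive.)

False

Check A at each j in [5,5]:
  j=5: false
No position in the window satisfies it → formula fails.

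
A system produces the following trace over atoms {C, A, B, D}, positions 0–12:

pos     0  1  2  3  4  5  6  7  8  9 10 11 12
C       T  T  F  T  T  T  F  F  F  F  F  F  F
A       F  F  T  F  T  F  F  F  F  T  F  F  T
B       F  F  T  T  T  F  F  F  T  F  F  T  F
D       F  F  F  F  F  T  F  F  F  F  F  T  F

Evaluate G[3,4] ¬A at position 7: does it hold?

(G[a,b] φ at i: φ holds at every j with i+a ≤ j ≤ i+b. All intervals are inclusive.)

Check ¬A at every j in [10,11]:
  j=10: true
  j=11: true
All positions satisfy it → formula holds.

True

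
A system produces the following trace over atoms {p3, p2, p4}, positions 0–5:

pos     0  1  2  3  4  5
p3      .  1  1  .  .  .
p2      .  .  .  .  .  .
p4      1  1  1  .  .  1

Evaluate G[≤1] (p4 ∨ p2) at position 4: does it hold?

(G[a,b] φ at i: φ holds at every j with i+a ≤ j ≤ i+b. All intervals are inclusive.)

Check (p4 ∨ p2) at every j in [4,5]:
  j=4: false
  j=5: true
Fails at j=4 → formula fails.

No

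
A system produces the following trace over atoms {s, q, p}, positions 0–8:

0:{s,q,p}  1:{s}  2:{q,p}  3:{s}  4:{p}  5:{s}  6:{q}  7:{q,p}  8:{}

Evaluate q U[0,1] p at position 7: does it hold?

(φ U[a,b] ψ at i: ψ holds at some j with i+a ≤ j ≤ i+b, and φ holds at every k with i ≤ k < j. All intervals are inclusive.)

Need some j in [7,8] with p, and q at every k in [7,j-1].
  j=7: p holds; no prefix to check → satisfied.

Holds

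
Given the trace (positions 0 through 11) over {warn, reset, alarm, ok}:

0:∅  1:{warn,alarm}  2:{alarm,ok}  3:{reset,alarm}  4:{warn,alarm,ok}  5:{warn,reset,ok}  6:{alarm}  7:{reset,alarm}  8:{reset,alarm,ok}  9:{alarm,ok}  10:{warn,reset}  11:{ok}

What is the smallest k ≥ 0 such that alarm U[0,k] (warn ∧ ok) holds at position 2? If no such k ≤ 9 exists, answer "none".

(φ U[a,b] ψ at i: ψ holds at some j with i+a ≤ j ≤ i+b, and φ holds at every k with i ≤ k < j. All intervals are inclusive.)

Need earliest j ≥ 2 with (warn ∧ ok), and alarm at every k in [2,j-1].
  j=2: rhs fails.
  j=3: rhs fails.
  j=4: rhs holds; lhs holds on [2,3]. k = 2.

2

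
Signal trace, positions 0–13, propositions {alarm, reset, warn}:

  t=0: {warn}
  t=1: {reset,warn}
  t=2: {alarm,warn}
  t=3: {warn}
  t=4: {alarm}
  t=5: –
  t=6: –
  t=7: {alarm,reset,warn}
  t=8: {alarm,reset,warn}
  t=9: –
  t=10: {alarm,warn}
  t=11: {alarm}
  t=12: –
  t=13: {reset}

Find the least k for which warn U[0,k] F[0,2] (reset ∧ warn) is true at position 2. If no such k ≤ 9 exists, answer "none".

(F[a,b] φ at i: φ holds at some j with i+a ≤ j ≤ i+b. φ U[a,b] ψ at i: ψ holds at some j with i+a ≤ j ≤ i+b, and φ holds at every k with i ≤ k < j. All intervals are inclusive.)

none

Need earliest j ≥ 2 with F[0,2] (reset ∧ warn), and warn at every k in [2,j-1].
  j=2: rhs fails.
  j=3: rhs fails.
  j=4: rhs fails.
  j=5: rhs holds but lhs fails at k=4.
  j=6: rhs holds but lhs fails at k=4.
  j=7: rhs holds but lhs fails at k=4.
  j=8: rhs holds but lhs fails at k=4.
  j=9: rhs fails.
  j=10: rhs fails.
  j=11: rhs fails.
No witness within the range → none.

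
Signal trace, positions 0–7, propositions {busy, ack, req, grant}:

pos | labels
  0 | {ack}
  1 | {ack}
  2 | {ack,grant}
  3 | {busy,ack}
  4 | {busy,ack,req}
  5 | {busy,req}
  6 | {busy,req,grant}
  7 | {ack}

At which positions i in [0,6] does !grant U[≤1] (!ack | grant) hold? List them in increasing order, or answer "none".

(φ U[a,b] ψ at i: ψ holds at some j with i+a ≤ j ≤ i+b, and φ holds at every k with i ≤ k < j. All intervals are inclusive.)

1, 2, 4, 5, 6

Evaluate at each i in [0,6]:
  i=0: ✗ (no rhs in [0,1])
  i=1: ✓ (rhs at j=2; lhs holds on [1,1])
  i=2: ✓ (rhs at j=2)
  i=3: ✗ (no rhs in [3,4])
  i=4: ✓ (rhs at j=5; lhs holds on [4,4])
  i=5: ✓ (rhs at j=5)
  i=6: ✓ (rhs at j=6)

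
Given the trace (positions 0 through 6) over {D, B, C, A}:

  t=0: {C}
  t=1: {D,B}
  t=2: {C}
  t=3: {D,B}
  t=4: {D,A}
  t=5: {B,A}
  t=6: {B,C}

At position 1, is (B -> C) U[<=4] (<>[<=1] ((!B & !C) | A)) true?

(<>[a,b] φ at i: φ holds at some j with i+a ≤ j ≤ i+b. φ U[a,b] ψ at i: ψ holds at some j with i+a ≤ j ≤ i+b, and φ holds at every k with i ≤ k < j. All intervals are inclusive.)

Need some j in [1,5] with <>[<=1] ((!B & !C) | A), and (B -> C) at every k in [1,j-1].
  j=1: <>[<=1] ((!B & !C) | A) — fails (none in [1,2]).
  j=2: <>[<=1] ((!B & !C) | A) — fails (none in [2,3]).
  j=3: <>[<=1] ((!B & !C) | A) holds, but (B -> C) fails at k=1 → not this j.
  j=4: <>[<=1] ((!B & !C) | A) holds, but (B -> C) fails at k=1 → not this j.
  j=5: <>[<=1] ((!B & !C) | A) holds, but (B -> C) fails at k=1 → not this j.
No j in the window works → until fails.

Does not hold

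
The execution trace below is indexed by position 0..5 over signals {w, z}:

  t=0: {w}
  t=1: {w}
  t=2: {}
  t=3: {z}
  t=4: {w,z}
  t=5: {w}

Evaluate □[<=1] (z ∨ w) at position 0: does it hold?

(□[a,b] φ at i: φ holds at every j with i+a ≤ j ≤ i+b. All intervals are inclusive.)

Yes

Check (z ∨ w) at every j in [0,1]:
  j=0: true
  j=1: true
All positions satisfy it → formula holds.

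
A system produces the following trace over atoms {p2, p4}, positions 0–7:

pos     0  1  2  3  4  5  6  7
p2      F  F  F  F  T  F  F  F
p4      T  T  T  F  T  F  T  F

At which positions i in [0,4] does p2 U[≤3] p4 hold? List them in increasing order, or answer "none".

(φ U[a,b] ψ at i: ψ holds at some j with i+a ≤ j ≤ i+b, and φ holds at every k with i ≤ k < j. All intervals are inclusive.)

Evaluate at each i in [0,4]:
  i=0: ✓ (rhs at j=0)
  i=1: ✓ (rhs at j=1)
  i=2: ✓ (rhs at j=2)
  i=3: ✗ (lhs fails at k=3 before rhs at j=4)
  i=4: ✓ (rhs at j=4)

0, 1, 2, 4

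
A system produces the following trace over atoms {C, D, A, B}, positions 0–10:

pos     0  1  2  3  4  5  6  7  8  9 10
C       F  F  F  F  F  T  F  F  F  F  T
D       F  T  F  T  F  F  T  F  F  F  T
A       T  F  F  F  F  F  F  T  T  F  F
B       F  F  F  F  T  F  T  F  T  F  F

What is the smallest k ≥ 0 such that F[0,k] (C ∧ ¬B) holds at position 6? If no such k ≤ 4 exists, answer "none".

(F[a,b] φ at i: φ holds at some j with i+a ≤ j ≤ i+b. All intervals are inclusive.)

Scan j = 6,7,… for (C ∧ ¬B):
  j=6: fails
  j=7: fails
  j=8: fails
  j=9: fails
  j=10: holds
First hit at j=10, so smallest k = 10-6 = 4.

4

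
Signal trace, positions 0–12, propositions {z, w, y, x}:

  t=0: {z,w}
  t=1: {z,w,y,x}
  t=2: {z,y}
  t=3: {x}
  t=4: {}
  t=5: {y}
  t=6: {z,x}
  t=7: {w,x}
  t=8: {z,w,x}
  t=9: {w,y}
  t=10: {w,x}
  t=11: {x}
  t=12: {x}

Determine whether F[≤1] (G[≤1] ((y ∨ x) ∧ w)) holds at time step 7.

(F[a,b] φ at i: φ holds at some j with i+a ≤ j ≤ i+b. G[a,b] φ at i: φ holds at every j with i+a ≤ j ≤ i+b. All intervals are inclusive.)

Yes

Check G[≤1] ((y ∨ x) ∧ w) at each j in [7,8]:
  j=7: holds on [7,8]
  j=8: holds on [8,9]
Found at j=7 → formula holds.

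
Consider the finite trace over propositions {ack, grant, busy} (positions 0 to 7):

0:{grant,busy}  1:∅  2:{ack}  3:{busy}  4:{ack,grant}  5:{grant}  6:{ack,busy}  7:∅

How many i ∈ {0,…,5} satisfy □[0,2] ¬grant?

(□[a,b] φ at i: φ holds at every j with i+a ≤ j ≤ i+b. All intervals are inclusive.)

Evaluate at each i in [0,5]:
  i=0: ✗ (fails at j=0)
  i=1: ✓ (all of [1,3])
  i=2: ✗ (fails at j=4)
  i=3: ✗ (fails at j=4)
  i=4: ✗ (fails at j=4)
  i=5: ✗ (fails at j=5)
Positions where it holds: {1} → 1.

1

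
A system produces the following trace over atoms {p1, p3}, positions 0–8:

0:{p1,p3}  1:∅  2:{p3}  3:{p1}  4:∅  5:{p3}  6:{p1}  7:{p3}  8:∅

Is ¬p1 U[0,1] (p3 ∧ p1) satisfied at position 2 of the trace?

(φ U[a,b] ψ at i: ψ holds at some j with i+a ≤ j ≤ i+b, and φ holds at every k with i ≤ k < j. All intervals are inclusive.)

Need some j in [2,3] with (p3 ∧ p1), and ¬p1 at every k in [2,j-1].
  j=2: (p3 ∧ p1) false.
  j=3: (p3 ∧ p1) false.
No j in the window works → until fails.

False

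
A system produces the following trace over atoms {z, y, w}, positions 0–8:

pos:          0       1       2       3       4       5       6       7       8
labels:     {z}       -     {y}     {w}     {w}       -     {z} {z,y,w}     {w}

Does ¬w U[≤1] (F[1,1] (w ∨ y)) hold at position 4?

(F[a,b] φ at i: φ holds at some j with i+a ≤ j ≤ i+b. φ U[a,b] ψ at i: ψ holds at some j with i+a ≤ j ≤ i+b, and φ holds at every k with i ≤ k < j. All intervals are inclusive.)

Need some j in [4,5] with F[1,1] (w ∨ y), and ¬w at every k in [4,j-1].
  j=4: F[1,1] (w ∨ y) — fails (none in [5,5]).
  j=5: F[1,1] (w ∨ y) — fails (none in [6,6]).
No j in the window works → until fails.

False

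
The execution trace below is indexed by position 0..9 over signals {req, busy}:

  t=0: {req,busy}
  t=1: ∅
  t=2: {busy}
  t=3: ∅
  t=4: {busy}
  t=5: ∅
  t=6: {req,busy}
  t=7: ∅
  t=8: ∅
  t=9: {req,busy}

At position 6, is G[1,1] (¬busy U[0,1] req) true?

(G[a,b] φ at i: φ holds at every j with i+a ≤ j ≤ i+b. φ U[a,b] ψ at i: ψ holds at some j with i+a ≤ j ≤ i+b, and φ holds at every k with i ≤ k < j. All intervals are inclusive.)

No

Check (¬busy U[0,1] req) at every j in [7,7]:
  j=7: fails
Fails at j=7 → formula fails.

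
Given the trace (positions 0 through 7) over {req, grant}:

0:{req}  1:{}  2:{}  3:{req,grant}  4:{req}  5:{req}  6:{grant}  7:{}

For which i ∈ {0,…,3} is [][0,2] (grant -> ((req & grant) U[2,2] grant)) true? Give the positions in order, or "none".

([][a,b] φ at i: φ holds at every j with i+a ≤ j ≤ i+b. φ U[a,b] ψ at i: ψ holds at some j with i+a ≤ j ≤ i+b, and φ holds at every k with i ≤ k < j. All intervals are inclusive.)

0

Evaluate at each i in [0,3]:
  i=0: ✓ (all of [0,2])
  i=1: ✗ (fails at j=3)
  i=2: ✗ (fails at j=3)
  i=3: ✗ (fails at j=3)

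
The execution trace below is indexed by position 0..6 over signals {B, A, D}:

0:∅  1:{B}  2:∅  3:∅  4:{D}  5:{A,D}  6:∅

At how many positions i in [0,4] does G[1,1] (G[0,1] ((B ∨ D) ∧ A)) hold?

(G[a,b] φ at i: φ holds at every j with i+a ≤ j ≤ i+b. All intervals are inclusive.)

0

Evaluate at each i in [0,4]:
  i=0: ✗ (fails at j=1)
  i=1: ✗ (fails at j=2)
  i=2: ✗ (fails at j=3)
  i=3: ✗ (fails at j=4)
  i=4: ✗ (fails at j=5)
Positions where it holds: {} → 0.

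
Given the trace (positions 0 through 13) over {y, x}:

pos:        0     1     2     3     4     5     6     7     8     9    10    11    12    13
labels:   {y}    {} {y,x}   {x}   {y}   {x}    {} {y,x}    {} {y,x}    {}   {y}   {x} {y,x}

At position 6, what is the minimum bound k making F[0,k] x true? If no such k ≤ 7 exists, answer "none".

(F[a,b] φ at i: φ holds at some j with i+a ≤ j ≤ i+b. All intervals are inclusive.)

1

Scan j = 6,7,… for x:
  j=6: fails
  j=7: holds
First hit at j=7, so smallest k = 7-6 = 1.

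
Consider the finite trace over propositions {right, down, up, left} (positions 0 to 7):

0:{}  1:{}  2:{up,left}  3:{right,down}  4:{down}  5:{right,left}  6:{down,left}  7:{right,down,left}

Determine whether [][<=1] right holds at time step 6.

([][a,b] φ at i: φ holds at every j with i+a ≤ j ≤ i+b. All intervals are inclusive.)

Does not hold

Check right at every j in [6,7]:
  j=6: false
  j=7: true
Fails at j=6 → formula fails.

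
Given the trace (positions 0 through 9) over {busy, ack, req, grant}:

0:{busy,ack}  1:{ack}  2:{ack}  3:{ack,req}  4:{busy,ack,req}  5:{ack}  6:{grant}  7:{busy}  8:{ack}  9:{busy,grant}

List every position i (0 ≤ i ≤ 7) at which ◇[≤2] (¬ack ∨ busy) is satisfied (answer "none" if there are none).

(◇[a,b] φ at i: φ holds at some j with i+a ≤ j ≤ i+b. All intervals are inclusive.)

0, 2, 3, 4, 5, 6, 7

Evaluate at each i in [0,7]:
  i=0: ✓ (witness j=0)
  i=1: ✗ (none in [1,3])
  i=2: ✓ (witness j=4)
  i=3: ✓ (witness j=4)
  i=4: ✓ (witness j=4)
  i=5: ✓ (witness j=6)
  i=6: ✓ (witness j=6)
  i=7: ✓ (witness j=7)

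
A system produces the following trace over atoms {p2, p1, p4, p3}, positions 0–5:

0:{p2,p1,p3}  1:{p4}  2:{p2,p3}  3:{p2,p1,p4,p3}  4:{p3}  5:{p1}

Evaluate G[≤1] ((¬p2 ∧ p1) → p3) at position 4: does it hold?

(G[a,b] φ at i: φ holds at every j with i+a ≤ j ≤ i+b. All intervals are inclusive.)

No

Check ((¬p2 ∧ p1) → p3) at every j in [4,5]:
  j=4: antecedent false → ✓
  j=5: antecedent true; consequent false → ✗
Fails at j=5 → formula fails.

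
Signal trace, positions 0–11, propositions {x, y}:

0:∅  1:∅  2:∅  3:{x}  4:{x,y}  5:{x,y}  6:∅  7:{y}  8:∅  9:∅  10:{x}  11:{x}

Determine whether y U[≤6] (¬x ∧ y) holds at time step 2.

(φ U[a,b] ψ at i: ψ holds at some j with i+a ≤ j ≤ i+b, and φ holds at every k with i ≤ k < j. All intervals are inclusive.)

Need some j in [2,8] with (¬x ∧ y), and y at every k in [2,j-1].
  j=2: (¬x ∧ y) false.
  j=3: (¬x ∧ y) false.
  j=4: (¬x ∧ y) false.
  j=5: (¬x ∧ y) false.
  j=6: (¬x ∧ y) false.
  j=7: (¬x ∧ y) holds, but y fails at k=2 → not this j.
  j=8: (¬x ∧ y) false.
No j in the window works → until fails.

False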